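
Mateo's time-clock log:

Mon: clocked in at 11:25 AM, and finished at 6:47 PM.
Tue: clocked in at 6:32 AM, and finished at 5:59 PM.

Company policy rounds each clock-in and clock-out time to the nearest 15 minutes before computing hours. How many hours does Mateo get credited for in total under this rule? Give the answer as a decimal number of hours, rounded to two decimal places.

18.75 hours

Mon: in 11:25 AM→11:30 AM, out 6:47 PM→6:45 PM; 7 h 15 min
Tue: in 6:32 AM→6:30 AM, out 5:59 PM→6:00 PM; 11 h 30 min
Total credited: 18 h 45 min.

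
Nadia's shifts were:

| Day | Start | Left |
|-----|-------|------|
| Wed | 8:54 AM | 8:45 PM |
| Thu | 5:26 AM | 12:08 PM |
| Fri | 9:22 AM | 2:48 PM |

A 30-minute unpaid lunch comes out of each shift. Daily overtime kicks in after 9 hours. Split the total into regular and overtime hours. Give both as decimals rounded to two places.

Wed: 8:54 AM–8:45 PM = 11 h 51 min; less 30 min break → 11 h 21 min
Thu: 5:26 AM–12:08 PM = 6 h 42 min; less 30 min break → 6 h 12 min
Fri: 9:22 AM–2:48 PM = 5 h 26 min; less 30 min break → 4 h 56 min
Wed reg 9 h 0 min / OT 2 h 21 min; Thu reg 6 h 12 min / OT 0 h 0 min; Fri reg 4 h 56 min / OT 0 h 0 min.
Totals: regular 20 h 8 min, overtime 2 h 21 min.

Regular 20.13 hours, overtime 2.35 hours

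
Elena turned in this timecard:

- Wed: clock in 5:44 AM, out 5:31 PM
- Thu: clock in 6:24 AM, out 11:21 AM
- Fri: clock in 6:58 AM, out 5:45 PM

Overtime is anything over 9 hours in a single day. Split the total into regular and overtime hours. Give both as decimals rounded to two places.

Regular 22.95 hours, overtime 4.57 hours

Wed: 5:44 AM–5:31 PM = 11 h 47 min
Thu: 6:24 AM–11:21 AM = 4 h 57 min
Fri: 6:58 AM–5:45 PM = 10 h 47 min
Wed reg 9 h 0 min / OT 2 h 47 min; Thu reg 4 h 57 min / OT 0 h 0 min; Fri reg 9 h 0 min / OT 1 h 47 min.
Totals: regular 22 h 57 min, overtime 4 h 34 min.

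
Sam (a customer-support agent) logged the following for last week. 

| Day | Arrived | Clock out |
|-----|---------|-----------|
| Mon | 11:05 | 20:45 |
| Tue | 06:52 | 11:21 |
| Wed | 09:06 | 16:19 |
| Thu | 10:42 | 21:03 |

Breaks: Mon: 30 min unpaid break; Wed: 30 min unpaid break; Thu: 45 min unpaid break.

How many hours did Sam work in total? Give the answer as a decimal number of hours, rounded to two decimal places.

29.97 hours

Mon: 11:05–20:45 = 9 h 40 min; less 30 min break → 9 h 10 min
Tue: 06:52–11:21 = 4 h 29 min
Wed: 09:06–16:19 = 7 h 13 min; less 30 min break → 6 h 43 min
Thu: 10:42–21:03 = 10 h 21 min; less 45 min break → 9 h 36 min
Total: 9 h 10 min + 4 h 29 min + 6 h 43 min + 9 h 36 min = 29 h 58 min.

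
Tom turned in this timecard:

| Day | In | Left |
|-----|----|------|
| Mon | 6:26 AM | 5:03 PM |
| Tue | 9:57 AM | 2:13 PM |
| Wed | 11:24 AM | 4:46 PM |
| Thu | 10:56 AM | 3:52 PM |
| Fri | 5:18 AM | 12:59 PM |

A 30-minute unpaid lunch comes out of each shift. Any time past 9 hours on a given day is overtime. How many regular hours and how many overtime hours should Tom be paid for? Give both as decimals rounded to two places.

Regular 29.25 hours, overtime 1.12 hours

Mon: 6:26 AM–5:03 PM = 10 h 37 min; less 30 min break → 10 h 7 min
Tue: 9:57 AM–2:13 PM = 4 h 16 min; less 30 min break → 3 h 46 min
Wed: 11:24 AM–4:46 PM = 5 h 22 min; less 30 min break → 4 h 52 min
Thu: 10:56 AM–3:52 PM = 4 h 56 min; less 30 min break → 4 h 26 min
Fri: 5:18 AM–12:59 PM = 7 h 41 min; less 30 min break → 7 h 11 min
Mon reg 9 h 0 min / OT 1 h 7 min; Tue reg 3 h 46 min / OT 0 h 0 min; Wed reg 4 h 52 min / OT 0 h 0 min; Thu reg 4 h 26 min / OT 0 h 0 min; Fri reg 7 h 11 min / OT 0 h 0 min.
Totals: regular 29 h 15 min, overtime 1 h 7 min.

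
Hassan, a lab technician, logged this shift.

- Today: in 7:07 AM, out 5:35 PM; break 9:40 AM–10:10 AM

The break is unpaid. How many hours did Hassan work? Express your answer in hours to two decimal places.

9.97 hours

Today: 7:07 AM–5:35 PM = 10 h 28 min; less 30 min break → 9 h 58 min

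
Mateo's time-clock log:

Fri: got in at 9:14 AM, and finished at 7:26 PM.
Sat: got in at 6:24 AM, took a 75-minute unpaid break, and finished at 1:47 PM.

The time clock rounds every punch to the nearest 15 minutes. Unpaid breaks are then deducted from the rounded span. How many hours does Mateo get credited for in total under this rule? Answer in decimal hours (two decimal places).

Fri: in 9:14 AM→9:15 AM, out 7:26 PM→7:30 PM; 10 h 15 min
Sat: in 6:24 AM→6:30 AM, out 1:47 PM→1:45 PM; 7 h 15 min − 75 min = 6 h 0 min
Total credited: 16 h 15 min.

16.25 hours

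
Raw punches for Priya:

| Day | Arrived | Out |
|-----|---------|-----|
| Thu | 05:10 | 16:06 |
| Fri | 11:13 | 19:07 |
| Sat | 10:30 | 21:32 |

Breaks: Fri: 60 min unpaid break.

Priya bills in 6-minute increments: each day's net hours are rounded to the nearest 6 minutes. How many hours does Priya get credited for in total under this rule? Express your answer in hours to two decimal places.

Thu: 05:10–16:06 = 10 h 56 min → rounds to 10 h 54 min
Fri: 11:13–19:07 = 7 h 54 min − 60 min = 6 h 54 min → rounds to 6 h 54 min
Sat: 10:30–21:32 = 11 h 2 min → rounds to 11 h 0 min
Total credited: 28 h 48 min.

28.80 hours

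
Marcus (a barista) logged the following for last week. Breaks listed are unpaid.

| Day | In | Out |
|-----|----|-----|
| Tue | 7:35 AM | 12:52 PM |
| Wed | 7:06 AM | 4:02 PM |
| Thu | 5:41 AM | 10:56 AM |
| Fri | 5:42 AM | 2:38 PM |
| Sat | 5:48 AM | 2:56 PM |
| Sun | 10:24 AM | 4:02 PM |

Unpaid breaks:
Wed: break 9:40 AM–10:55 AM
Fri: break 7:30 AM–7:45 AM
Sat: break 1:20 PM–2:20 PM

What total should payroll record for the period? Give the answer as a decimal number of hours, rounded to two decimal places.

Tue: 7:35 AM–12:52 PM = 5 h 17 min
Wed: 7:06 AM–4:02 PM = 8 h 56 min; less 75 min break → 7 h 41 min
Thu: 5:41 AM–10:56 AM = 5 h 15 min
Fri: 5:42 AM–2:38 PM = 8 h 56 min; less 15 min break → 8 h 41 min
Sat: 5:48 AM–2:56 PM = 9 h 8 min; less 60 min break → 8 h 8 min
Sun: 10:24 AM–4:02 PM = 5 h 38 min
Total: 5 h 17 min + 7 h 41 min + 5 h 15 min + 8 h 41 min + 8 h 8 min + 5 h 38 min = 40 h 40 min.

40.67 hours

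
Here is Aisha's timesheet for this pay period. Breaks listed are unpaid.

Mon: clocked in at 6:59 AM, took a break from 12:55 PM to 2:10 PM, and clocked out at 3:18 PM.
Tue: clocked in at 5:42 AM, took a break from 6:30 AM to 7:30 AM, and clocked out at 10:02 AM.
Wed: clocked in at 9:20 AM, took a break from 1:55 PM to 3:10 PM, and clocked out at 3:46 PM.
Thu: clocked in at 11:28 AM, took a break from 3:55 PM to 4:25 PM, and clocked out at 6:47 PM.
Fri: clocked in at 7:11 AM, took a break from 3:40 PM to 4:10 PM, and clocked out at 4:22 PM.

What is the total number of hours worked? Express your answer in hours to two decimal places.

Mon: 6:59 AM–3:18 PM = 8 h 19 min; less 75 min break → 7 h 4 min
Tue: 5:42 AM–10:02 AM = 4 h 20 min; less 60 min break → 3 h 20 min
Wed: 9:20 AM–3:46 PM = 6 h 26 min; less 75 min break → 5 h 11 min
Thu: 11:28 AM–6:47 PM = 7 h 19 min; less 30 min break → 6 h 49 min
Fri: 7:11 AM–4:22 PM = 9 h 11 min; less 30 min break → 8 h 41 min
Total: 7 h 4 min + 3 h 20 min + 5 h 11 min + 6 h 49 min + 8 h 41 min = 31 h 5 min.

31.08 hours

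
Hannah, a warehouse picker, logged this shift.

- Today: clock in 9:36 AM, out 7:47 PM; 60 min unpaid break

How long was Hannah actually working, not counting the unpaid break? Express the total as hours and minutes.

Today: 9:36 AM–7:47 PM = 10 h 11 min; less 60 min break → 9 h 11 min

9 h 11 min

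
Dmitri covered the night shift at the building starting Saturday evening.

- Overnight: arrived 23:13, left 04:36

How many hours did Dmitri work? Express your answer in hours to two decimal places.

Overnight: 23:13 → midnight = 0 h 47 min; midnight → 04:36 = 4 h 36 min; span 5 h 23 min

5.38 hours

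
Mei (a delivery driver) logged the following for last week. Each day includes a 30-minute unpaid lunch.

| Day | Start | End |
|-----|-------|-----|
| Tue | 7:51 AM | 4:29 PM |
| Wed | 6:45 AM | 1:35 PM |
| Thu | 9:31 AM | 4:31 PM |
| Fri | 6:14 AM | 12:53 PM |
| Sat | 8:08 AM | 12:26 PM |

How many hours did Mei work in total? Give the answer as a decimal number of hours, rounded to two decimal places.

Tue: 7:51 AM–4:29 PM = 8 h 38 min; less 30 min break → 8 h 8 min
Wed: 6:45 AM–1:35 PM = 6 h 50 min; less 30 min break → 6 h 20 min
Thu: 9:31 AM–4:31 PM = 7 h 0 min; less 30 min break → 6 h 30 min
Fri: 6:14 AM–12:53 PM = 6 h 39 min; less 30 min break → 6 h 9 min
Sat: 8:08 AM–12:26 PM = 4 h 18 min; less 30 min break → 3 h 48 min
Total: 8 h 8 min + 6 h 20 min + 6 h 30 min + 6 h 9 min + 3 h 48 min = 30 h 55 min.

30.92 hours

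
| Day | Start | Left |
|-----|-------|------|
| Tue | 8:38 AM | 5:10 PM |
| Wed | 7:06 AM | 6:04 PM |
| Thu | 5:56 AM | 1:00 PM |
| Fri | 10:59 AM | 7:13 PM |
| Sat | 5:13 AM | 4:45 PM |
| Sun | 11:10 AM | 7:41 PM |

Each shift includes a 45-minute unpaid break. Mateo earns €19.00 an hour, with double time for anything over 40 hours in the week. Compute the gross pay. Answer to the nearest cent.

Tue: 8:38 AM–5:10 PM = 8 h 32 min; less 45 min break → 7 h 47 min
Wed: 7:06 AM–6:04 PM = 10 h 58 min; less 45 min break → 10 h 13 min
Thu: 5:56 AM–1:00 PM = 7 h 4 min; less 45 min break → 6 h 19 min
Fri: 10:59 AM–7:13 PM = 8 h 14 min; less 45 min break → 7 h 29 min
Sat: 5:13 AM–4:45 PM = 11 h 32 min; less 45 min break → 10 h 47 min
Sun: 11:10 AM–7:41 PM = 8 h 31 min; less 45 min break → 7 h 46 min
Total worked: 50 h 21 min = 3021 min.
Regular 40 h 0 min = 2400 min at €19.00/h; overtime 10 h 21 min = 621 min at €38.00/h.
Pay = (2400 × €19.00 + 621 × €38.00) ÷ 60 = €1153.30.

€1153.30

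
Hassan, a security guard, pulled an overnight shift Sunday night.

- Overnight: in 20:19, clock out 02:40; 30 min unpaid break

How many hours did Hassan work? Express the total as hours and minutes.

Overnight: 20:19 → midnight = 3 h 41 min; midnight → 02:40 = 2 h 40 min; span 6 h 21 min; less 30 min break → 5 h 51 min

5 h 51 min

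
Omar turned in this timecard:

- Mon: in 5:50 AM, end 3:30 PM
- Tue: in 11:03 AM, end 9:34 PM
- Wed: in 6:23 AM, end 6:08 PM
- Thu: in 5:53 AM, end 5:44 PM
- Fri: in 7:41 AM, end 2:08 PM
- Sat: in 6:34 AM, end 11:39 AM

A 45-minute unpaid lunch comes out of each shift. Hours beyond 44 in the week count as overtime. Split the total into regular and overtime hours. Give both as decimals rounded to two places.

Mon: 5:50 AM–3:30 PM = 9 h 40 min; less 45 min break → 8 h 55 min
Tue: 11:03 AM–9:34 PM = 10 h 31 min; less 45 min break → 9 h 46 min
Wed: 6:23 AM–6:08 PM = 11 h 45 min; less 45 min break → 11 h 0 min
Thu: 5:53 AM–5:44 PM = 11 h 51 min; less 45 min break → 11 h 6 min
Fri: 7:41 AM–2:08 PM = 6 h 27 min; less 45 min break → 5 h 42 min
Sat: 6:34 AM–11:39 AM = 5 h 5 min; less 45 min break → 4 h 20 min
Total worked: 50 h 49 min = 50.82 h.
Threshold 44 h → overtime 6 h 49 min, regular 44 h 0 min.

Regular 44.00 hours, overtime 6.82 hours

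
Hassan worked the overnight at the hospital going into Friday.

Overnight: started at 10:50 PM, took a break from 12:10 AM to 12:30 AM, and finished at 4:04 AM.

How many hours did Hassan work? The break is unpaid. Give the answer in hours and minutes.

Overnight: 10:50 PM → midnight = 1 h 10 min; midnight → 4:04 AM = 4 h 4 min; span 5 h 14 min; less 20 min break → 4 h 54 min

4 h 54 min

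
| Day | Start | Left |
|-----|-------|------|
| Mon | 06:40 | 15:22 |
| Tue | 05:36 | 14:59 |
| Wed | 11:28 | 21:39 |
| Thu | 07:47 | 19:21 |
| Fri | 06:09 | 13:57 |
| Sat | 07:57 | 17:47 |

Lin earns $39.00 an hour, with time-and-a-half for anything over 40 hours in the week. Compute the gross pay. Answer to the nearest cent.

Mon: 06:40–15:22 = 8 h 42 min
Tue: 05:36–14:59 = 9 h 23 min
Wed: 11:28–21:39 = 10 h 11 min
Thu: 07:47–19:21 = 11 h 34 min
Fri: 06:09–13:57 = 7 h 48 min
Sat: 07:57–17:47 = 9 h 50 min
Total worked: 57 h 28 min = 3448 min.
Regular 40 h 0 min = 2400 min at $39.00/h; overtime 17 h 28 min = 1048 min at $58.50/h.
Pay = (2400 × $39.00 + 1048 × $58.50) ÷ 60 = $2581.80.

$2581.80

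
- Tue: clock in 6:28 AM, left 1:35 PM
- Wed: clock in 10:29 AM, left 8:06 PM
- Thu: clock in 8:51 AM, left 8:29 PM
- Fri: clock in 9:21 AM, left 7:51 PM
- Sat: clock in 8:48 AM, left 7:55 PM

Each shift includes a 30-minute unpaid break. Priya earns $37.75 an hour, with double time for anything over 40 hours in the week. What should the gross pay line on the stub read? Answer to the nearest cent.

$2074.99

Tue: 6:28 AM–1:35 PM = 7 h 7 min; less 30 min break → 6 h 37 min
Wed: 10:29 AM–8:06 PM = 9 h 37 min; less 30 min break → 9 h 7 min
Thu: 8:51 AM–8:29 PM = 11 h 38 min; less 30 min break → 11 h 8 min
Fri: 9:21 AM–7:51 PM = 10 h 30 min; less 30 min break → 10 h 0 min
Sat: 8:48 AM–7:55 PM = 11 h 7 min; less 30 min break → 10 h 37 min
Total worked: 47 h 29 min = 2849 min.
Regular 40 h 0 min = 2400 min at $37.75/h; overtime 7 h 29 min = 449 min at $75.50/h.
Pay = (2400 × $37.75 + 449 × $75.50) ÷ 60 = $2074.99.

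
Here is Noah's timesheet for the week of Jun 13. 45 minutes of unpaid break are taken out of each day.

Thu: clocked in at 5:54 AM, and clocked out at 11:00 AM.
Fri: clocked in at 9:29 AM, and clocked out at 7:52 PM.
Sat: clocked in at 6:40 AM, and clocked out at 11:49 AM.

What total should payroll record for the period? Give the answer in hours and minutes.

Thu: 5:54 AM–11:00 AM = 5 h 6 min; less 45 min break → 4 h 21 min
Fri: 9:29 AM–7:52 PM = 10 h 23 min; less 45 min break → 9 h 38 min
Sat: 6:40 AM–11:49 AM = 5 h 9 min; less 45 min break → 4 h 24 min
Total: 4 h 21 min + 9 h 38 min + 4 h 24 min = 18 h 23 min.

18 h 23 min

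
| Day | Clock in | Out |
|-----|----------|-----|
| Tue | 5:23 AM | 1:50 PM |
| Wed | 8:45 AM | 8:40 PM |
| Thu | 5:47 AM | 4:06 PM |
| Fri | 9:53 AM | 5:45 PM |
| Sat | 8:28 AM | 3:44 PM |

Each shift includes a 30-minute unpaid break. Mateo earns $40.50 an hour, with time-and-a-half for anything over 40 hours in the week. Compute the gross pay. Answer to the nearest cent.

$1821.49

Tue: 5:23 AM–1:50 PM = 8 h 27 min; less 30 min break → 7 h 57 min
Wed: 8:45 AM–8:40 PM = 11 h 55 min; less 30 min break → 11 h 25 min
Thu: 5:47 AM–4:06 PM = 10 h 19 min; less 30 min break → 9 h 49 min
Fri: 9:53 AM–5:45 PM = 7 h 52 min; less 30 min break → 7 h 22 min
Sat: 8:28 AM–3:44 PM = 7 h 16 min; less 30 min break → 6 h 46 min
Total worked: 43 h 19 min = 2599 min.
Regular 40 h 0 min = 2400 min at $40.50/h; overtime 3 h 19 min = 199 min at $60.75/h.
Pay = (2400 × $40.50 + 199 × $60.75) ÷ 60 = $1821.49.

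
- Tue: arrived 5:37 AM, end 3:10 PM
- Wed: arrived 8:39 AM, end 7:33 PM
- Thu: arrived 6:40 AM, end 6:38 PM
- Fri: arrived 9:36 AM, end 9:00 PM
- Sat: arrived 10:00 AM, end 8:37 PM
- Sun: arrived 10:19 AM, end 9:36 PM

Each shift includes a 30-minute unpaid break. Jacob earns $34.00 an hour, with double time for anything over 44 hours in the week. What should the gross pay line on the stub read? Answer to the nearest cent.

$2768.73

Tue: 5:37 AM–3:10 PM = 9 h 33 min; less 30 min break → 9 h 3 min
Wed: 8:39 AM–7:33 PM = 10 h 54 min; less 30 min break → 10 h 24 min
Thu: 6:40 AM–6:38 PM = 11 h 58 min; less 30 min break → 11 h 28 min
Fri: 9:36 AM–9:00 PM = 11 h 24 min; less 30 min break → 10 h 54 min
Sat: 10:00 AM–8:37 PM = 10 h 37 min; less 30 min break → 10 h 7 min
Sun: 10:19 AM–9:36 PM = 11 h 17 min; less 30 min break → 10 h 47 min
Total worked: 62 h 43 min = 3763 min.
Regular 44 h 0 min = 2640 min at $34.00/h; overtime 18 h 43 min = 1123 min at $68.00/h.
Pay = (2640 × $34.00 + 1123 × $68.00) ÷ 60 = $2768.73.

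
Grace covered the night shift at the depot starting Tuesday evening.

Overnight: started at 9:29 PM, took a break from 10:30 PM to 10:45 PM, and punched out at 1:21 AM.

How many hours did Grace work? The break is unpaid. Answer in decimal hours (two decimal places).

3.62 hours

Overnight: 9:29 PM → midnight = 2 h 31 min; midnight → 1:21 AM = 1 h 21 min; span 3 h 52 min; less 15 min break → 3 h 37 min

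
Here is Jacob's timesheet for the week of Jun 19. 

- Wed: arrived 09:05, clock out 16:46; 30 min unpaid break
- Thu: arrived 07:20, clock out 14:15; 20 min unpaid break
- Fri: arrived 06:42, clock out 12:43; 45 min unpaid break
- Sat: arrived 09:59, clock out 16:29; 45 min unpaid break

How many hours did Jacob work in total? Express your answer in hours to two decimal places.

Wed: 09:05–16:46 = 7 h 41 min; less 30 min break → 7 h 11 min
Thu: 07:20–14:15 = 6 h 55 min; less 20 min break → 6 h 35 min
Fri: 06:42–12:43 = 6 h 1 min; less 45 min break → 5 h 16 min
Sat: 09:59–16:29 = 6 h 30 min; less 45 min break → 5 h 45 min
Total: 7 h 11 min + 6 h 35 min + 5 h 16 min + 5 h 45 min = 24 h 47 min.

24.78 hours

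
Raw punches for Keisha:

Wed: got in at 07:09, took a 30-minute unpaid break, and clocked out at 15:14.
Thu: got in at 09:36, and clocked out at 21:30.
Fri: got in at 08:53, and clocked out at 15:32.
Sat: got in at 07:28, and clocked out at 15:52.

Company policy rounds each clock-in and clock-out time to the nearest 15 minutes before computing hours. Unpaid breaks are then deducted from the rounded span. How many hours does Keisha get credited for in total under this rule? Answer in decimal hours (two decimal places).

34.25 hours

Wed: in 07:09→07:15, out 15:14→15:15; 8 h 0 min − 30 min = 7 h 30 min
Thu: in 09:36→09:30, out 21:30→21:30; 12 h 0 min
Fri: in 08:53→09:00, out 15:32→15:30; 6 h 30 min
Sat: in 07:28→07:30, out 15:52→15:45; 8 h 15 min
Total credited: 34 h 15 min.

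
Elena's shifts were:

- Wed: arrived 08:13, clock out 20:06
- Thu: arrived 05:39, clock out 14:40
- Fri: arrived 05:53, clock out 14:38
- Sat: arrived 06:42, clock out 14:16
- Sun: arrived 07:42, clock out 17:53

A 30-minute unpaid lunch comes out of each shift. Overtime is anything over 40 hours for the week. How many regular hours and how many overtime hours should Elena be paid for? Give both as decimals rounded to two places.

Regular 40.00 hours, overtime 4.90 hours

Wed: 08:13–20:06 = 11 h 53 min; less 30 min break → 11 h 23 min
Thu: 05:39–14:40 = 9 h 1 min; less 30 min break → 8 h 31 min
Fri: 05:53–14:38 = 8 h 45 min; less 30 min break → 8 h 15 min
Sat: 06:42–14:16 = 7 h 34 min; less 30 min break → 7 h 4 min
Sun: 07:42–17:53 = 10 h 11 min; less 30 min break → 9 h 41 min
Total worked: 44 h 54 min = 44.90 h.
Threshold 40 h → overtime 4 h 54 min, regular 40 h 0 min.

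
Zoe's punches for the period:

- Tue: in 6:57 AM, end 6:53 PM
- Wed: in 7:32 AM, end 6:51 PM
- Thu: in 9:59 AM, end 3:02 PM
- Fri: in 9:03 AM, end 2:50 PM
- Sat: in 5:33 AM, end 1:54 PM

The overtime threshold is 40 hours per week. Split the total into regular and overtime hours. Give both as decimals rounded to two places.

Tue: 6:57 AM–6:53 PM = 11 h 56 min
Wed: 7:32 AM–6:51 PM = 11 h 19 min
Thu: 9:59 AM–3:02 PM = 5 h 3 min
Fri: 9:03 AM–2:50 PM = 5 h 47 min
Sat: 5:33 AM–1:54 PM = 8 h 21 min
Total worked: 42 h 26 min = 42.43 h.
Threshold 40 h → overtime 2 h 26 min, regular 40 h 0 min.

Regular 40.00 hours, overtime 2.43 hours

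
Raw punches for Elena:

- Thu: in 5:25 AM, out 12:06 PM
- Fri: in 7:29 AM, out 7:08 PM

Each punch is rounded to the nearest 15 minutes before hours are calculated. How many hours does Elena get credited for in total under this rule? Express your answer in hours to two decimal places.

18.25 hours

Thu: in 5:25 AM→5:30 AM, out 12:06 PM→12:00 PM; 6 h 30 min
Fri: in 7:29 AM→7:30 AM, out 7:08 PM→7:15 PM; 11 h 45 min
Total credited: 18 h 15 min.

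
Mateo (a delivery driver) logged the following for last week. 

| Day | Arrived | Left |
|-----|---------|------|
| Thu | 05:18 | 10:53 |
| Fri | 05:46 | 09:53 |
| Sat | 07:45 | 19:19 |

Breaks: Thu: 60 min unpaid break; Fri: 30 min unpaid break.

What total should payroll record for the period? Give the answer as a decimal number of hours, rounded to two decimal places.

19.77 hours

Thu: 05:18–10:53 = 5 h 35 min; less 60 min break → 4 h 35 min
Fri: 05:46–09:53 = 4 h 7 min; less 30 min break → 3 h 37 min
Sat: 07:45–19:19 = 11 h 34 min
Total: 4 h 35 min + 3 h 37 min + 11 h 34 min = 19 h 46 min.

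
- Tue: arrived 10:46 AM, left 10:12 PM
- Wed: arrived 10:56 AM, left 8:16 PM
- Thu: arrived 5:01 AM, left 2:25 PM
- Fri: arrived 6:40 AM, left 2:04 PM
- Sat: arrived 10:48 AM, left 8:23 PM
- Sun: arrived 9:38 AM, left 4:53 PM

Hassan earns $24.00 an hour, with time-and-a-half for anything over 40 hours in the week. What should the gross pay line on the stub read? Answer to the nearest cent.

Tue: 10:46 AM–10:12 PM = 11 h 26 min
Wed: 10:56 AM–8:16 PM = 9 h 20 min
Thu: 5:01 AM–2:25 PM = 9 h 24 min
Fri: 6:40 AM–2:04 PM = 7 h 24 min
Sat: 10:48 AM–8:23 PM = 9 h 35 min
Sun: 9:38 AM–4:53 PM = 7 h 15 min
Total worked: 54 h 24 min = 3264 min.
Regular 40 h 0 min = 2400 min at $24.00/h; overtime 14 h 24 min = 864 min at $36.00/h.
Pay = (2400 × $24.00 + 864 × $36.00) ÷ 60 = $1478.40.

$1478.40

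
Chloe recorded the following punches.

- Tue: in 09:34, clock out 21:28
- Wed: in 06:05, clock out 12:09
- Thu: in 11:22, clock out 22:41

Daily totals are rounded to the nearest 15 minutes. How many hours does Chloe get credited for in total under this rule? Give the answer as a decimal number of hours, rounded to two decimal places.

29.25 hours

Tue: 09:34–21:28 = 11 h 54 min → rounds to 12 h 0 min
Wed: 06:05–12:09 = 6 h 4 min → rounds to 6 h 0 min
Thu: 11:22–22:41 = 11 h 19 min → rounds to 11 h 15 min
Total credited: 29 h 15 min.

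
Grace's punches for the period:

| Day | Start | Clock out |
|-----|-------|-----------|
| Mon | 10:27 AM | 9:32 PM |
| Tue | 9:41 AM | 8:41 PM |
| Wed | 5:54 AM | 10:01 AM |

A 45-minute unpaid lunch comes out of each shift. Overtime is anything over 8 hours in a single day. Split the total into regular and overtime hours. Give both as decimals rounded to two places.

Regular 19.37 hours, overtime 4.58 hours

Mon: 10:27 AM–9:32 PM = 11 h 5 min; less 45 min break → 10 h 20 min
Tue: 9:41 AM–8:41 PM = 11 h 0 min; less 45 min break → 10 h 15 min
Wed: 5:54 AM–10:01 AM = 4 h 7 min; less 45 min break → 3 h 22 min
Mon reg 8 h 0 min / OT 2 h 20 min; Tue reg 8 h 0 min / OT 2 h 15 min; Wed reg 3 h 22 min / OT 0 h 0 min.
Totals: regular 19 h 22 min, overtime 4 h 35 min.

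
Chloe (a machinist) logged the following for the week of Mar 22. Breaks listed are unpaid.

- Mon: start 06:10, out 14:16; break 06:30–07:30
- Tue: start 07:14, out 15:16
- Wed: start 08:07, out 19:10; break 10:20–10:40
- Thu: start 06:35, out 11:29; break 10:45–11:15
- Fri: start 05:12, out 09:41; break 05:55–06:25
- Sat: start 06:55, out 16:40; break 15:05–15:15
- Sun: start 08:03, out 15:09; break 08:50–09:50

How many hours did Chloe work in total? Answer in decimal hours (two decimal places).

49.92 hours

Mon: 06:10–14:16 = 8 h 6 min; less 60 min break → 7 h 6 min
Tue: 07:14–15:16 = 8 h 2 min
Wed: 08:07–19:10 = 11 h 3 min; less 20 min break → 10 h 43 min
Thu: 06:35–11:29 = 4 h 54 min; less 30 min break → 4 h 24 min
Fri: 05:12–09:41 = 4 h 29 min; less 30 min break → 3 h 59 min
Sat: 06:55–16:40 = 9 h 45 min; less 10 min break → 9 h 35 min
Sun: 08:03–15:09 = 7 h 6 min; less 60 min break → 6 h 6 min
Total: 7 h 6 min + 8 h 2 min + 10 h 43 min + 4 h 24 min + 3 h 59 min + 9 h 35 min + 6 h 6 min = 49 h 55 min.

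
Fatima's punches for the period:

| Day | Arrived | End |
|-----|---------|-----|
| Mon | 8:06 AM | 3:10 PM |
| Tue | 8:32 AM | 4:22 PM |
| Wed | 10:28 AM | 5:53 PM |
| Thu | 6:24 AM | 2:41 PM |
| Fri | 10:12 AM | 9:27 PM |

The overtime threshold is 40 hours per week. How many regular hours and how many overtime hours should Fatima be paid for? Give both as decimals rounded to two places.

Mon: 8:06 AM–3:10 PM = 7 h 4 min
Tue: 8:32 AM–4:22 PM = 7 h 50 min
Wed: 10:28 AM–5:53 PM = 7 h 25 min
Thu: 6:24 AM–2:41 PM = 8 h 17 min
Fri: 10:12 AM–9:27 PM = 11 h 15 min
Total worked: 41 h 51 min = 41.85 h.
Threshold 40 h → overtime 1 h 51 min, regular 40 h 0 min.

Regular 40.00 hours, overtime 1.85 hours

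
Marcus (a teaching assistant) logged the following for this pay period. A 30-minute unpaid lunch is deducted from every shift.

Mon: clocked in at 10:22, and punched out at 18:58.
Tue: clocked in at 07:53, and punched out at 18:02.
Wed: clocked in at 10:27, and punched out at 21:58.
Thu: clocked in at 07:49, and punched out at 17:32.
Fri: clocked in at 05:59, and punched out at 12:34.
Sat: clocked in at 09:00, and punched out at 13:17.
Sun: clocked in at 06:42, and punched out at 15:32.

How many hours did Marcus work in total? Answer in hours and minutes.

56 h 11 min

Mon: 10:22–18:58 = 8 h 36 min; less 30 min break → 8 h 6 min
Tue: 07:53–18:02 = 10 h 9 min; less 30 min break → 9 h 39 min
Wed: 10:27–21:58 = 11 h 31 min; less 30 min break → 11 h 1 min
Thu: 07:49–17:32 = 9 h 43 min; less 30 min break → 9 h 13 min
Fri: 05:59–12:34 = 6 h 35 min; less 30 min break → 6 h 5 min
Sat: 09:00–13:17 = 4 h 17 min; less 30 min break → 3 h 47 min
Sun: 06:42–15:32 = 8 h 50 min; less 30 min break → 8 h 20 min
Total: 8 h 6 min + 9 h 39 min + 11 h 1 min + 9 h 13 min + 6 h 5 min + 3 h 47 min + 8 h 20 min = 56 h 11 min.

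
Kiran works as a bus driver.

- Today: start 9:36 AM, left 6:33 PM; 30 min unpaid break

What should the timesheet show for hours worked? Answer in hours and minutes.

Today: 9:36 AM–6:33 PM = 8 h 57 min; less 30 min break → 8 h 27 min

8 h 27 min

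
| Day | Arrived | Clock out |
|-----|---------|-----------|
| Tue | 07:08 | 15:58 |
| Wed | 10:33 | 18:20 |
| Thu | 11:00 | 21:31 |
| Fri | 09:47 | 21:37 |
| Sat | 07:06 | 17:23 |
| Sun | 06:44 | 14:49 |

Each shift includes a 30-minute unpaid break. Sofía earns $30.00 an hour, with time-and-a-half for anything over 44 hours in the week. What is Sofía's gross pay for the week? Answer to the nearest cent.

$1785.00

Tue: 07:08–15:58 = 8 h 50 min; less 30 min break → 8 h 20 min
Wed: 10:33–18:20 = 7 h 47 min; less 30 min break → 7 h 17 min
Thu: 11:00–21:31 = 10 h 31 min; less 30 min break → 10 h 1 min
Fri: 09:47–21:37 = 11 h 50 min; less 30 min break → 11 h 20 min
Sat: 07:06–17:23 = 10 h 17 min; less 30 min break → 9 h 47 min
Sun: 06:44–14:49 = 8 h 5 min; less 30 min break → 7 h 35 min
Total worked: 54 h 20 min = 3260 min.
Regular 44 h 0 min = 2640 min at $30.00/h; overtime 10 h 20 min = 620 min at $45.00/h.
Pay = (2640 × $30.00 + 620 × $45.00) ÷ 60 = $1785.00.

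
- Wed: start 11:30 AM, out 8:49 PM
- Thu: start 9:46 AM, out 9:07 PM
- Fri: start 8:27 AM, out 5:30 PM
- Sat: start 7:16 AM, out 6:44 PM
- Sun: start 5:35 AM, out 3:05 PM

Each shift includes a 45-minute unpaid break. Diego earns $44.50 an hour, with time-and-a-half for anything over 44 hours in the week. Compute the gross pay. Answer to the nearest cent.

Wed: 11:30 AM–8:49 PM = 9 h 19 min; less 45 min break → 8 h 34 min
Thu: 9:46 AM–9:07 PM = 11 h 21 min; less 45 min break → 10 h 36 min
Fri: 8:27 AM–5:30 PM = 9 h 3 min; less 45 min break → 8 h 18 min
Sat: 7:16 AM–6:44 PM = 11 h 28 min; less 45 min break → 10 h 43 min
Sun: 5:35 AM–3:05 PM = 9 h 30 min; less 45 min break → 8 h 45 min
Total worked: 46 h 56 min = 2816 min.
Regular 44 h 0 min = 2640 min at $44.50/h; overtime 2 h 56 min = 176 min at $66.75/h.
Pay = (2640 × $44.50 + 176 × $66.75) ÷ 60 = $2153.80.

$2153.80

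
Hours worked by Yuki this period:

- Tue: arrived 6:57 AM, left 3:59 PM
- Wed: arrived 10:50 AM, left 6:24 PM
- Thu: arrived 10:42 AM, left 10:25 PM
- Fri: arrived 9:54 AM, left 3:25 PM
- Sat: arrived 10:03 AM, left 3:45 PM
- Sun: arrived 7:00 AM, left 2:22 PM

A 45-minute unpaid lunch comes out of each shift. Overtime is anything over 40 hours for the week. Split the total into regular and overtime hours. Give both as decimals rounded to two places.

Regular 40.00 hours, overtime 2.40 hours

Tue: 6:57 AM–3:59 PM = 9 h 2 min; less 45 min break → 8 h 17 min
Wed: 10:50 AM–6:24 PM = 7 h 34 min; less 45 min break → 6 h 49 min
Thu: 10:42 AM–10:25 PM = 11 h 43 min; less 45 min break → 10 h 58 min
Fri: 9:54 AM–3:25 PM = 5 h 31 min; less 45 min break → 4 h 46 min
Sat: 10:03 AM–3:45 PM = 5 h 42 min; less 45 min break → 4 h 57 min
Sun: 7:00 AM–2:22 PM = 7 h 22 min; less 45 min break → 6 h 37 min
Total worked: 42 h 24 min = 42.40 h.
Threshold 40 h → overtime 2 h 24 min, regular 40 h 0 min.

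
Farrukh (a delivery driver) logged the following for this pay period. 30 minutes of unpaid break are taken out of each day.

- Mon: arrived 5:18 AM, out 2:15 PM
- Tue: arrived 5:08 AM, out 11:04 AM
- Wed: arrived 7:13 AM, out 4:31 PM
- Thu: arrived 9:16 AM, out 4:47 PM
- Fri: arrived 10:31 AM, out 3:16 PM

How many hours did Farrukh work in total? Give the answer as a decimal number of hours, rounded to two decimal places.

33.95 hours

Mon: 5:18 AM–2:15 PM = 8 h 57 min; less 30 min break → 8 h 27 min
Tue: 5:08 AM–11:04 AM = 5 h 56 min; less 30 min break → 5 h 26 min
Wed: 7:13 AM–4:31 PM = 9 h 18 min; less 30 min break → 8 h 48 min
Thu: 9:16 AM–4:47 PM = 7 h 31 min; less 30 min break → 7 h 1 min
Fri: 10:31 AM–3:16 PM = 4 h 45 min; less 30 min break → 4 h 15 min
Total: 8 h 27 min + 5 h 26 min + 8 h 48 min + 7 h 1 min + 4 h 15 min = 33 h 57 min.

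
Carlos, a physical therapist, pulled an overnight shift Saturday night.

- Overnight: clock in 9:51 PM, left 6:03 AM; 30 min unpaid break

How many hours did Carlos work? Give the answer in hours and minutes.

Overnight: 9:51 PM → midnight = 2 h 9 min; midnight → 6:03 AM = 6 h 3 min; span 8 h 12 min; less 30 min break → 7 h 42 min

7 h 42 min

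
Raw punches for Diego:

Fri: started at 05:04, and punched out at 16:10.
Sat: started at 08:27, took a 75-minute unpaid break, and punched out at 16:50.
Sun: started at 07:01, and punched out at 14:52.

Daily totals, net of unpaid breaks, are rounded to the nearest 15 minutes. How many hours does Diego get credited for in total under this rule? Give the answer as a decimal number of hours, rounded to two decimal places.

26.00 hours

Fri: 05:04–16:10 = 11 h 6 min → rounds to 11 h 0 min
Sat: 08:27–16:50 = 8 h 23 min − 75 min = 7 h 8 min → rounds to 7 h 15 min
Sun: 07:01–14:52 = 7 h 51 min → rounds to 7 h 45 min
Total credited: 26 h 0 min.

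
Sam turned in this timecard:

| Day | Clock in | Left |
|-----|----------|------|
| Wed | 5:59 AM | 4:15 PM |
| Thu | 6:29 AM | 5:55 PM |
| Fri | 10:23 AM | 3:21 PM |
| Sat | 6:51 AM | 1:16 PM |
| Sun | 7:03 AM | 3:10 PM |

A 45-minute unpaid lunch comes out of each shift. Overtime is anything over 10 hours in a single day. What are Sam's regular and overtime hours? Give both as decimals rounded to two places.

Wed: 5:59 AM–4:15 PM = 10 h 16 min; less 45 min break → 9 h 31 min
Thu: 6:29 AM–5:55 PM = 11 h 26 min; less 45 min break → 10 h 41 min
Fri: 10:23 AM–3:21 PM = 4 h 58 min; less 45 min break → 4 h 13 min
Sat: 6:51 AM–1:16 PM = 6 h 25 min; less 45 min break → 5 h 40 min
Sun: 7:03 AM–3:10 PM = 8 h 7 min; less 45 min break → 7 h 22 min
Wed reg 9 h 31 min / OT 0 h 0 min; Thu reg 10 h 0 min / OT 0 h 41 min; Fri reg 4 h 13 min / OT 0 h 0 min; Sat reg 5 h 40 min / OT 0 h 0 min; Sun reg 7 h 22 min / OT 0 h 0 min.
Totals: regular 36 h 46 min, overtime 0 h 41 min.

Regular 36.77 hours, overtime 0.68 hours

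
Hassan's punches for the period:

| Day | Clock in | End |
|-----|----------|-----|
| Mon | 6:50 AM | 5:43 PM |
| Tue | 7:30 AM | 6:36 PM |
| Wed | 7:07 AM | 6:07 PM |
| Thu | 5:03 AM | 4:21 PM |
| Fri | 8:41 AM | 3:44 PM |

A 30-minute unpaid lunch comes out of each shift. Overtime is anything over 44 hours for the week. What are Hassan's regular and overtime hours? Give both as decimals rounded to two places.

Regular 44.00 hours, overtime 4.83 hours

Mon: 6:50 AM–5:43 PM = 10 h 53 min; less 30 min break → 10 h 23 min
Tue: 7:30 AM–6:36 PM = 11 h 6 min; less 30 min break → 10 h 36 min
Wed: 7:07 AM–6:07 PM = 11 h 0 min; less 30 min break → 10 h 30 min
Thu: 5:03 AM–4:21 PM = 11 h 18 min; less 30 min break → 10 h 48 min
Fri: 8:41 AM–3:44 PM = 7 h 3 min; less 30 min break → 6 h 33 min
Total worked: 48 h 50 min = 48.83 h.
Threshold 44 h → overtime 4 h 50 min, regular 44 h 0 min.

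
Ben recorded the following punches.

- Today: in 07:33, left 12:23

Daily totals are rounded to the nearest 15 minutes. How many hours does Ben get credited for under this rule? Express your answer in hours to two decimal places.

4.75 hours

Today: 07:33–12:23 = 4 h 50 min → rounds to 4 h 45 min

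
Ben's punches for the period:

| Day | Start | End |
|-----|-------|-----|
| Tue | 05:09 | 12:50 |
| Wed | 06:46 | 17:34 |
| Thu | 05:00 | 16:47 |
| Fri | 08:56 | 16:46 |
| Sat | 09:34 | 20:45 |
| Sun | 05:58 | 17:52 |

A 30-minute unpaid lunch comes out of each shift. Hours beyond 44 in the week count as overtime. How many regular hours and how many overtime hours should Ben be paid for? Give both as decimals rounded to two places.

Tue: 05:09–12:50 = 7 h 41 min; less 30 min break → 7 h 11 min
Wed: 06:46–17:34 = 10 h 48 min; less 30 min break → 10 h 18 min
Thu: 05:00–16:47 = 11 h 47 min; less 30 min break → 11 h 17 min
Fri: 08:56–16:46 = 7 h 50 min; less 30 min break → 7 h 20 min
Sat: 09:34–20:45 = 11 h 11 min; less 30 min break → 10 h 41 min
Sun: 05:58–17:52 = 11 h 54 min; less 30 min break → 11 h 24 min
Total worked: 58 h 11 min = 58.18 h.
Threshold 44 h → overtime 14 h 11 min, regular 44 h 0 min.

Regular 44.00 hours, overtime 14.18 hours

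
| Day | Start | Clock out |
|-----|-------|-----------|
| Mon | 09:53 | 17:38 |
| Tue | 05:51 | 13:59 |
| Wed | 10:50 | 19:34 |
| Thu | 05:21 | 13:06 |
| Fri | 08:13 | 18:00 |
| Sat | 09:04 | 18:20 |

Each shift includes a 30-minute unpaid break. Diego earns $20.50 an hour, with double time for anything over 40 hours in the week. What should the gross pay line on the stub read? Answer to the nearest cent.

Mon: 09:53–17:38 = 7 h 45 min; less 30 min break → 7 h 15 min
Tue: 05:51–13:59 = 8 h 8 min; less 30 min break → 7 h 38 min
Wed: 10:50–19:34 = 8 h 44 min; less 30 min break → 8 h 14 min
Thu: 05:21–13:06 = 7 h 45 min; less 30 min break → 7 h 15 min
Fri: 08:13–18:00 = 9 h 47 min; less 30 min break → 9 h 17 min
Sat: 09:04–18:20 = 9 h 16 min; less 30 min break → 8 h 46 min
Total worked: 48 h 25 min = 2905 min.
Regular 40 h 0 min = 2400 min at $20.50/h; overtime 8 h 25 min = 505 min at $41.00/h.
Pay = (2400 × $20.50 + 505 × $41.00) ÷ 60 = $1165.08.

$1165.08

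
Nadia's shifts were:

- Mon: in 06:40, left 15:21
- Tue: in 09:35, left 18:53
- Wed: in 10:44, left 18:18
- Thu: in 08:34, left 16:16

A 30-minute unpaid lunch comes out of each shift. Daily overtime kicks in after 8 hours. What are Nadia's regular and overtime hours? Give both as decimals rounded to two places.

Mon: 06:40–15:21 = 8 h 41 min; less 30 min break → 8 h 11 min
Tue: 09:35–18:53 = 9 h 18 min; less 30 min break → 8 h 48 min
Wed: 10:44–18:18 = 7 h 34 min; less 30 min break → 7 h 4 min
Thu: 08:34–16:16 = 7 h 42 min; less 30 min break → 7 h 12 min
Mon reg 8 h 0 min / OT 0 h 11 min; Tue reg 8 h 0 min / OT 0 h 48 min; Wed reg 7 h 4 min / OT 0 h 0 min; Thu reg 7 h 12 min / OT 0 h 0 min.
Totals: regular 30 h 16 min, overtime 0 h 59 min.

Regular 30.27 hours, overtime 0.98 hours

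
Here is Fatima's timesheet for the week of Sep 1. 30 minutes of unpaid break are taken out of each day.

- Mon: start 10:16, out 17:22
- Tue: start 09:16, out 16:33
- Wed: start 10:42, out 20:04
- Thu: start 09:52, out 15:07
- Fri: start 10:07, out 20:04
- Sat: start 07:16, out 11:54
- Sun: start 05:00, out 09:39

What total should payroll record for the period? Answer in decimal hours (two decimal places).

Mon: 10:16–17:22 = 7 h 6 min; less 30 min break → 6 h 36 min
Tue: 09:16–16:33 = 7 h 17 min; less 30 min break → 6 h 47 min
Wed: 10:42–20:04 = 9 h 22 min; less 30 min break → 8 h 52 min
Thu: 09:52–15:07 = 5 h 15 min; less 30 min break → 4 h 45 min
Fri: 10:07–20:04 = 9 h 57 min; less 30 min break → 9 h 27 min
Sat: 07:16–11:54 = 4 h 38 min; less 30 min break → 4 h 8 min
Sun: 05:00–09:39 = 4 h 39 min; less 30 min break → 4 h 9 min
Total: 6 h 36 min + 6 h 47 min + 8 h 52 min + 4 h 45 min + 9 h 27 min + 4 h 8 min + 4 h 9 min = 44 h 44 min.

44.73 hours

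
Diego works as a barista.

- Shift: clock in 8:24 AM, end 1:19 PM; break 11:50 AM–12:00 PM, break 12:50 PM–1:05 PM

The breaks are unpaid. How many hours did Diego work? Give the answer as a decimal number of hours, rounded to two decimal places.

Shift: 8:24 AM–1:19 PM = 4 h 55 min; less 25 min break → 4 h 30 min

4.50 hours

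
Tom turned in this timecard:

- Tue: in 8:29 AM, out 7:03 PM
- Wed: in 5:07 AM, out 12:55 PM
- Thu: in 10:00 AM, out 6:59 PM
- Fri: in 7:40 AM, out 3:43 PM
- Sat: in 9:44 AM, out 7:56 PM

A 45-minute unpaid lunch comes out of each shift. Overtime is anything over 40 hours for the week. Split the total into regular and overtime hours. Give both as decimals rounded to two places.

Regular 40.00 hours, overtime 1.85 hours

Tue: 8:29 AM–7:03 PM = 10 h 34 min; less 45 min break → 9 h 49 min
Wed: 5:07 AM–12:55 PM = 7 h 48 min; less 45 min break → 7 h 3 min
Thu: 10:00 AM–6:59 PM = 8 h 59 min; less 45 min break → 8 h 14 min
Fri: 7:40 AM–3:43 PM = 8 h 3 min; less 45 min break → 7 h 18 min
Sat: 9:44 AM–7:56 PM = 10 h 12 min; less 45 min break → 9 h 27 min
Total worked: 41 h 51 min = 41.85 h.
Threshold 40 h → overtime 1 h 51 min, regular 40 h 0 min.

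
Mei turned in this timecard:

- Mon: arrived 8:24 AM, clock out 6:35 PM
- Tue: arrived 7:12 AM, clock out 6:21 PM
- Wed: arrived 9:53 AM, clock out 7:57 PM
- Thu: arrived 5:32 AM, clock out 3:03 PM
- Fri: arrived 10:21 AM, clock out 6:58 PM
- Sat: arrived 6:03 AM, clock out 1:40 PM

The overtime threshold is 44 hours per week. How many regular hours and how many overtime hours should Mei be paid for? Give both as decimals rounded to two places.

Mon: 8:24 AM–6:35 PM = 10 h 11 min
Tue: 7:12 AM–6:21 PM = 11 h 9 min
Wed: 9:53 AM–7:57 PM = 10 h 4 min
Thu: 5:32 AM–3:03 PM = 9 h 31 min
Fri: 10:21 AM–6:58 PM = 8 h 37 min
Sat: 6:03 AM–1:40 PM = 7 h 37 min
Total worked: 57 h 9 min = 57.15 h.
Threshold 44 h → overtime 13 h 9 min, regular 44 h 0 min.

Regular 44.00 hours, overtime 13.15 hours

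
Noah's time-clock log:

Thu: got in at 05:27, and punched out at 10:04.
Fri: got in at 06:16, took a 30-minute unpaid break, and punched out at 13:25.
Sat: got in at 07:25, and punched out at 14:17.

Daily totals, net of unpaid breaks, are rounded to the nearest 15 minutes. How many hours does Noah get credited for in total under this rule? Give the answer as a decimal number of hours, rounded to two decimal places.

18.00 hours

Thu: 05:27–10:04 = 4 h 37 min → rounds to 4 h 30 min
Fri: 06:16–13:25 = 7 h 9 min − 30 min = 6 h 39 min → rounds to 6 h 45 min
Sat: 07:25–14:17 = 6 h 52 min → rounds to 6 h 45 min
Total credited: 18 h 0 min.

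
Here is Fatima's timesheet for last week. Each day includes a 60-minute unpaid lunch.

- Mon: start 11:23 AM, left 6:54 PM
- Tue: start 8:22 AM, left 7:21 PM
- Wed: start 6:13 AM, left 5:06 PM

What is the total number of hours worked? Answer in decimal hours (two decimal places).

26.38 hours

Mon: 11:23 AM–6:54 PM = 7 h 31 min; less 60 min break → 6 h 31 min
Tue: 8:22 AM–7:21 PM = 10 h 59 min; less 60 min break → 9 h 59 min
Wed: 6:13 AM–5:06 PM = 10 h 53 min; less 60 min break → 9 h 53 min
Total: 6 h 31 min + 9 h 59 min + 9 h 53 min = 26 h 23 min.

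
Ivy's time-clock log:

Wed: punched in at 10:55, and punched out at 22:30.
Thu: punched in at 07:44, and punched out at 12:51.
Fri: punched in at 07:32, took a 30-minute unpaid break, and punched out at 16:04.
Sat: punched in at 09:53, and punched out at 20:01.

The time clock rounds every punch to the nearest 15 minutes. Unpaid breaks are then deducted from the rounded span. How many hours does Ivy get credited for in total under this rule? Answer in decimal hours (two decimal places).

34.50 hours

Wed: in 10:55→11:00, out 22:30→22:30; 11 h 30 min
Thu: in 07:44→07:45, out 12:51→12:45; 5 h 0 min
Fri: in 07:32→07:30, out 16:04→16:00; 8 h 30 min − 30 min = 8 h 0 min
Sat: in 09:53→10:00, out 20:01→20:00; 10 h 0 min
Total credited: 34 h 30 min.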